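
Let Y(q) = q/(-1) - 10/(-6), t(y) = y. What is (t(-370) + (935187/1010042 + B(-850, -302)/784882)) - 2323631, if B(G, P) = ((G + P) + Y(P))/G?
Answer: -42709789934033223851/18377705926020 ≈ -2.3240e+6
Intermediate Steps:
Y(q) = 5/3 - q (Y(q) = q*(-1) - 10*(-⅙) = -q + 5/3 = 5/3 - q)
B(G, P) = (5/3 + G)/G (B(G, P) = ((G + P) + (5/3 - P))/G = (5/3 + G)/G)
(t(-370) + (935187/1010042 + B(-850, -302)/784882)) - 2323631 = (-370 + (935187/1010042 + ((5/3 - 850)/(-850))/784882)) - 2323631 = (-370 + (935187*(1/1010042) - 1/850*(-2545/3)*(1/784882))) - 2323631 = (-370 + (85017/91822 + (509/510)*(1/784882))) - 2323631 = (-370 + (85017/91822 + 509/400289820)) - 2323631 = (-370 + 17015743182169/18377705926020) - 2323631 = -6782735449445231/18377705926020 - 2323631 = -42709789934033223851/18377705926020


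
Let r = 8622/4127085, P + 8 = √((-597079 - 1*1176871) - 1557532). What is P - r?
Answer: -3669478/458565 + I*√3331482 ≈ -8.0021 + 1825.2*I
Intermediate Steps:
P = -8 + I*√3331482 (P = -8 + √((-597079 - 1*1176871) - 1557532) = -8 + √((-597079 - 1176871) - 1557532) = -8 + √(-1773950 - 1557532) = -8 + √(-3331482) = -8 + I*√3331482 ≈ -8.0 + 1825.2*I)
r = 958/458565 (r = 8622*(1/4127085) = 958/458565 ≈ 0.0020891)
P - r = (-8 + I*√3331482) - 1*958/458565 = (-8 + I*√3331482) - 958/458565 = -3669478/458565 + I*√3331482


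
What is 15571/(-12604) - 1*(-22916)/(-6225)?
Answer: -16772293/3411300 ≈ -4.9167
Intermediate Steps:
15571/(-12604) - 1*(-22916)/(-6225) = 15571*(-1/12604) + 22916*(-1/6225) = -677/548 - 22916/6225 = -16772293/3411300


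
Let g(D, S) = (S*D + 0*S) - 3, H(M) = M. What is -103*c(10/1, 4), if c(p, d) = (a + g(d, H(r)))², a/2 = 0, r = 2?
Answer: -2575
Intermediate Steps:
a = 0 (a = 2*0 = 0)
g(D, S) = -3 + D*S (g(D, S) = (D*S + 0) - 3 = D*S - 3 = -3 + D*S)
c(p, d) = (-3 + 2*d)² (c(p, d) = (0 + (-3 + d*2))² = (0 + (-3 + 2*d))² = (-3 + 2*d)²)
-103*c(10/1, 4) = -103*(-3 + 2*4)² = -103*(-3 + 8)² = -103*5² = -103*25 = -2575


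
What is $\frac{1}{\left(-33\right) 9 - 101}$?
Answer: $- \frac{1}{398} \approx -0.0025126$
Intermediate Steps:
$\frac{1}{\left(-33\right) 9 - 101} = \frac{1}{-297 + \left(-424 + 323\right)} = \frac{1}{-297 - 101} = \frac{1}{-398} = - \frac{1}{398}$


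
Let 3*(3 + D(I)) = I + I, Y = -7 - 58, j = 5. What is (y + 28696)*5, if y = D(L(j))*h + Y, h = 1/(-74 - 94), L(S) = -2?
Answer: 72150185/504 ≈ 1.4316e+5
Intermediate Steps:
Y = -65
h = -1/168 (h = 1/(-168) = -1/168 ≈ -0.0059524)
D(I) = -3 + 2*I/3 (D(I) = -3 + (I + I)/3 = -3 + (2*I)/3 = -3 + 2*I/3)
y = -32747/504 (y = (-3 + (2/3)*(-2))*(-1/168) - 65 = (-3 - 4/3)*(-1/168) - 65 = -13/3*(-1/168) - 65 = 13/504 - 65 = -32747/504 ≈ -64.974)
(y + 28696)*5 = (-32747/504 + 28696)*5 = (14430037/504)*5 = 72150185/504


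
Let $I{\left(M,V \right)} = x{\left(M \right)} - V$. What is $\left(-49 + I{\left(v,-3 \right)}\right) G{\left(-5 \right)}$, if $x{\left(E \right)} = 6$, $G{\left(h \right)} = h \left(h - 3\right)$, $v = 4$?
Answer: $-1600$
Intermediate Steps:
$G{\left(h \right)} = h \left(-3 + h\right)$
$I{\left(M,V \right)} = 6 - V$
$\left(-49 + I{\left(v,-3 \right)}\right) G{\left(-5 \right)} = \left(-49 + \left(6 - -3\right)\right) \left(- 5 \left(-3 - 5\right)\right) = \left(-49 + \left(6 + 3\right)\right) \left(\left(-5\right) \left(-8\right)\right) = \left(-49 + 9\right) 40 = \left(-40\right) 40 = -1600$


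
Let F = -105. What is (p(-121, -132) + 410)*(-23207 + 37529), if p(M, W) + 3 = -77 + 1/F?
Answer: 23630618/5 ≈ 4.7261e+6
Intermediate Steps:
p(M, W) = -8401/105 (p(M, W) = -3 + (-77 + 1/(-105)) = -3 + (-77 - 1/105) = -3 - 8086/105 = -8401/105)
(p(-121, -132) + 410)*(-23207 + 37529) = (-8401/105 + 410)*(-23207 + 37529) = (34649/105)*14322 = 23630618/5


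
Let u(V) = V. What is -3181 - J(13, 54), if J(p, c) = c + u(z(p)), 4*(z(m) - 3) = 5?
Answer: -12957/4 ≈ -3239.3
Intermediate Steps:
z(m) = 17/4 (z(m) = 3 + (¼)*5 = 3 + 5/4 = 17/4)
J(p, c) = 17/4 + c (J(p, c) = c + 17/4 = 17/4 + c)
-3181 - J(13, 54) = -3181 - (17/4 + 54) = -3181 - 1*233/4 = -3181 - 233/4 = -12957/4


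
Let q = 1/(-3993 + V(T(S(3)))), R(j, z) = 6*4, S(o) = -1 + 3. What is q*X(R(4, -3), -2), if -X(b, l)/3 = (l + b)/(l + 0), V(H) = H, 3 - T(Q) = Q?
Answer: -33/3992 ≈ -0.0082665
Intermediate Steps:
S(o) = 2
T(Q) = 3 - Q
R(j, z) = 24
X(b, l) = -3*(b + l)/l (X(b, l) = -3*(l + b)/(l + 0) = -3*(b + l)/l)
q = -1/3992 (q = 1/(-3993 + (3 - 1*2)) = 1/(-3993 + (3 - 2)) = 1/(-3993 + 1) = 1/(-3992) = -1/3992 ≈ -0.00025050)
q*X(R(4, -3), -2) = -(-3 - 3*24/(-2))/3992 = -(-3 - 3*24*(-½))/3992 = -(-3 + 36)/3992 = -1/3992*33 = -33/3992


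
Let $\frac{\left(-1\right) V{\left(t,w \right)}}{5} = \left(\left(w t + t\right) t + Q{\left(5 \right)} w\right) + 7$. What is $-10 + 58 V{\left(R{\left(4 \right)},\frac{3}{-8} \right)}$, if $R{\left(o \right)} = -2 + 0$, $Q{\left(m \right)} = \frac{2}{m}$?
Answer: $- \frac{5443}{2} \approx -2721.5$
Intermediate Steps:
$R{\left(o \right)} = -2$
$V{\left(t,w \right)} = -35 - 2 w - 5 t \left(t + t w\right)$ ($V{\left(t,w \right)} = - 5 \left(\left(\left(w t + t\right) t + \frac{2}{5} w\right) + 7\right) = - 5 \left(\left(\left(t w + t\right) t + 2 \cdot \frac{1}{5} w\right) + 7\right) = - 5 \left(\left(\left(t + t w\right) t + \frac{2 w}{5}\right) + 7\right) = - 5 \left(\left(t \left(t + t w\right) + \frac{2 w}{5}\right) + 7\right) = - 5 \left(\left(\frac{2 w}{5} + t \left(t + t w\right)\right) + 7\right) = - 5 \left(7 + \frac{2 w}{5} + t \left(t + t w\right)\right) = -35 - 2 w - 5 t \left(t + t w\right)$)
$-10 + 58 V{\left(R{\left(4 \right)},\frac{3}{-8} \right)} = -10 + 58 \left(-35 - 5 \left(-2\right)^{2} - 2 \frac{3}{-8} - 5 \frac{3}{-8} \left(-2\right)^{2}\right) = -10 + 58 \left(-35 - 20 - 2 \cdot 3 \left(- \frac{1}{8}\right) - 5 \cdot 3 \left(- \frac{1}{8}\right) 4\right) = -10 + 58 \left(-35 - 20 - - \frac{3}{4} - \left(- \frac{15}{8}\right) 4\right) = -10 + 58 \left(-35 - 20 + \frac{3}{4} + \frac{15}{2}\right) = -10 + 58 \left(- \frac{187}{4}\right) = -10 - \frac{5423}{2} = - \frac{5443}{2}$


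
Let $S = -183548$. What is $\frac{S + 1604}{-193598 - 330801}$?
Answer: $\frac{181944}{524399} \approx 0.34696$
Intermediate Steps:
$\frac{S + 1604}{-193598 - 330801} = \frac{-183548 + 1604}{-193598 - 330801} = - \frac{181944}{-524399} = \left(-181944\right) \left(- \frac{1}{524399}\right) = \frac{181944}{524399}$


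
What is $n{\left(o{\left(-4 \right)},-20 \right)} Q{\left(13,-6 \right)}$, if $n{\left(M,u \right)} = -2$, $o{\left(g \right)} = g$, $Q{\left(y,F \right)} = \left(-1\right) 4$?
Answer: $8$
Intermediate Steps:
$Q{\left(y,F \right)} = -4$
$n{\left(o{\left(-4 \right)},-20 \right)} Q{\left(13,-6 \right)} = \left(-2\right) \left(-4\right) = 8$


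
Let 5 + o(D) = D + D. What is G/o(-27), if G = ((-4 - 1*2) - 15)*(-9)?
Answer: -189/59 ≈ -3.2034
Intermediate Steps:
o(D) = -5 + 2*D (o(D) = -5 + (D + D) = -5 + 2*D)
G = 189 (G = ((-4 - 2) - 15)*(-9) = (-6 - 15)*(-9) = -21*(-9) = 189)
G/o(-27) = 189/(-5 + 2*(-27)) = 189/(-5 - 54) = 189/(-59) = 189*(-1/59) = -189/59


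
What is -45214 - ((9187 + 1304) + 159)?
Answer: -55864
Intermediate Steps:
-45214 - ((9187 + 1304) + 159) = -45214 - (10491 + 159) = -45214 - 1*10650 = -45214 - 10650 = -55864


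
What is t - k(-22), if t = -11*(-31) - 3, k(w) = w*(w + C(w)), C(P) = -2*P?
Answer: 822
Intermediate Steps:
k(w) = -w² (k(w) = w*(w - 2*w) = w*(-w) = -w²)
t = 338 (t = 341 - 3 = 338)
t - k(-22) = 338 - (-1)*(-22)² = 338 - (-1)*484 = 338 - 1*(-484) = 338 + 484 = 822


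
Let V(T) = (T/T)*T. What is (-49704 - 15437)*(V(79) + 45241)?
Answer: -2952190120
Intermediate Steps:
V(T) = T (V(T) = 1*T = T)
(-49704 - 15437)*(V(79) + 45241) = (-49704 - 15437)*(79 + 45241) = -65141*45320 = -2952190120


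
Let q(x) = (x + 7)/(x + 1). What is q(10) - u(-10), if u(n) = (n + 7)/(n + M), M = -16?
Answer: 409/286 ≈ 1.4301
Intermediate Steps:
q(x) = (7 + x)/(1 + x)
u(n) = (7 + n)/(-16 + n) (u(n) = (n + 7)/(n - 16) = (7 + n)/(-16 + n))
q(10) - u(-10) = (7 + 10)/(1 + 10) - (7 - 10)/(-16 - 10) = 17/11 - (-3)/(-26) = (1/11)*17 - (-1)*(-3)/26 = 17/11 - 1*3/26 = 17/11 - 3/26 = 409/286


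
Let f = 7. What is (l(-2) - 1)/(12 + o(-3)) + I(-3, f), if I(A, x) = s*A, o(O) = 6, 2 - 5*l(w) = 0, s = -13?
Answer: 1169/30 ≈ 38.967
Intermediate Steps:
l(w) = ⅖ (l(w) = ⅖ - ⅕*0 = ⅖ + 0 = ⅖)
I(A, x) = -13*A
(l(-2) - 1)/(12 + o(-3)) + I(-3, f) = (⅖ - 1)/(12 + 6) - 13*(-3) = -⅗/18 + 39 = -⅗*1/18 + 39 = -1/30 + 39 = 1169/30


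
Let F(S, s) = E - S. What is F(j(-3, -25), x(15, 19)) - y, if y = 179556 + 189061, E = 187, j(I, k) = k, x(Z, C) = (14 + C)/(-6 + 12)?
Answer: -368405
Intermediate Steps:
x(Z, C) = 7/3 + C/6 (x(Z, C) = (14 + C)/6 = (14 + C)*(1/6) = 7/3 + C/6)
F(S, s) = 187 - S
y = 368617
F(j(-3, -25), x(15, 19)) - y = (187 - 1*(-25)) - 1*368617 = (187 + 25) - 368617 = 212 - 368617 = -368405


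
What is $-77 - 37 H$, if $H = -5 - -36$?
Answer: $-1224$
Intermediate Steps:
$H = 31$ ($H = -5 + 36 = 31$)
$-77 - 37 H = -77 - 1147 = -1224$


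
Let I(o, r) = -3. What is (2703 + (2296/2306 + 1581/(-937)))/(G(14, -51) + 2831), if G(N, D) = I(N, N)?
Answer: 208533469/218232922 ≈ 0.95555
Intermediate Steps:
G(N, D) = -3
(2703 + (2296/2306 + 1581/(-937)))/(G(14, -51) + 2831) = (2703 + (2296/2306 + 1581/(-937)))/(-3 + 2831) = (2703 + (2296*(1/2306) + 1581*(-1/937)))/2828 = (2703 + (1148/1153 - 1581/937))*(1/2828) = (2703 - 747217/1080361)*(1/2828) = (2919468566/1080361)*(1/2828) = 208533469/218232922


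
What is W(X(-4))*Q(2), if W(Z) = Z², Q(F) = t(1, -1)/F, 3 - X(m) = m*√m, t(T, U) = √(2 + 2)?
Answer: -55 + 48*I ≈ -55.0 + 48.0*I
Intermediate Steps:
t(T, U) = 2 (t(T, U) = √4 = 2)
X(m) = 3 - m^(3/2) (X(m) = 3 - m*√m = 3 - m^(3/2))
Q(F) = 2/F
W(X(-4))*Q(2) = (3 - (-4)^(3/2))²*(2/2) = (3 - (-8)*I)²*(2*(½)) = (3 + 8*I)²*1 = (3 + 8*I)²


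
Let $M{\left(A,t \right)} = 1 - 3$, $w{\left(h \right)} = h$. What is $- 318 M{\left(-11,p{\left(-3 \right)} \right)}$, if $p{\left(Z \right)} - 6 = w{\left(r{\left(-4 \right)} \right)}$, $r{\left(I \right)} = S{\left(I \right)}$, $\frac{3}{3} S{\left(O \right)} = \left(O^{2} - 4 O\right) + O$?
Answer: $636$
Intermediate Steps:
$S{\left(O \right)} = O^{2} - 3 O$ ($S{\left(O \right)} = \left(O^{2} - 4 O\right) + O = O^{2} - 3 O$)
$r{\left(I \right)} = I \left(-3 + I\right)$
$p{\left(Z \right)} = 34$ ($p{\left(Z \right)} = 6 - 4 \left(-3 - 4\right) = 6 - -28 = 6 + 28 = 34$)
$M{\left(A,t \right)} = -2$ ($M{\left(A,t \right)} = 1 - 3 = -2$)
$- 318 M{\left(-11,p{\left(-3 \right)} \right)} = \left(-318\right) \left(-2\right) = 636$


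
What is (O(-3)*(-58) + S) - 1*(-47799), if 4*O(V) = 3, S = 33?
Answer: 95577/2 ≈ 47789.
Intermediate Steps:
O(V) = ¾ (O(V) = (¼)*3 = ¾)
(O(-3)*(-58) + S) - 1*(-47799) = ((¾)*(-58) + 33) - 1*(-47799) = (-87/2 + 33) + 47799 = -21/2 + 47799 = 95577/2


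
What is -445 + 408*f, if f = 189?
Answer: 76667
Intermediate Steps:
-445 + 408*f = -445 + 408*189 = -445 + 77112 = 76667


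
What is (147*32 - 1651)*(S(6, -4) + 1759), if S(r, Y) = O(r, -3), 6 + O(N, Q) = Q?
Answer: 5342750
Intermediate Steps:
O(N, Q) = -6 + Q
S(r, Y) = -9 (S(r, Y) = -6 - 3 = -9)
(147*32 - 1651)*(S(6, -4) + 1759) = (147*32 - 1651)*(-9 + 1759) = (4704 - 1651)*1750 = 3053*1750 = 5342750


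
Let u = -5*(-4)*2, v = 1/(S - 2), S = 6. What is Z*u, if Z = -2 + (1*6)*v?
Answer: -20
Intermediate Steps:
v = ¼ (v = 1/(6 - 2) = 1/4 = ¼ ≈ 0.25000)
Z = -½ (Z = -2 + (1*6)*(¼) = -2 + 6*(¼) = -2 + 3/2 = -½ ≈ -0.50000)
u = 40 (u = 20*2 = 40)
Z*u = -½*40 = -20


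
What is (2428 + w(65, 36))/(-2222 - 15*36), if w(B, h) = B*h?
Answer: -2384/1381 ≈ -1.7263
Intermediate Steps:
(2428 + w(65, 36))/(-2222 - 15*36) = (2428 + 65*36)/(-2222 - 15*36) = (2428 + 2340)/(-2222 - 540) = 4768/(-2762) = 4768*(-1/2762) = -2384/1381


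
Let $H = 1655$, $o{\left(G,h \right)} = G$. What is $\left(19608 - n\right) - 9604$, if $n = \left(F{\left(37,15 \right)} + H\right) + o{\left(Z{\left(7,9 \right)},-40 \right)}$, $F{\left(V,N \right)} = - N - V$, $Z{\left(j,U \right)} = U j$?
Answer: $8338$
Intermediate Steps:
$n = 1666$ ($n = \left(\left(\left(-1\right) 15 - 37\right) + 1655\right) + 9 \cdot 7 = \left(\left(-15 - 37\right) + 1655\right) + 63 = \left(-52 + 1655\right) + 63 = 1603 + 63 = 1666$)
$\left(19608 - n\right) - 9604 = \left(19608 - 1666\right) - 9604 = 17942 - 9604 = 8338$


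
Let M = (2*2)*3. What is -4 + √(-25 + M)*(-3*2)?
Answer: -4 - 6*I*√13 ≈ -4.0 - 21.633*I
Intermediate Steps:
M = 12 (M = 4*3 = 12)
-4 + √(-25 + M)*(-3*2) = -4 + √(-25 + 12)*(-3*2) = -4 + √(-13)*(-6) = -4 + (I*√13)*(-6) = -4 - 6*I*√13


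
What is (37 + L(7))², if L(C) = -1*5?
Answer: 1024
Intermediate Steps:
L(C) = -5
(37 + L(7))² = (37 - 5)² = 32² = 1024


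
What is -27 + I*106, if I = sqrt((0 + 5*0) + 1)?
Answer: 79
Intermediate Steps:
I = 1 (I = sqrt((0 + 0) + 1) = sqrt(0 + 1) = sqrt(1) = 1)
-27 + I*106 = -27 + 1*106 = -27 + 106 = 79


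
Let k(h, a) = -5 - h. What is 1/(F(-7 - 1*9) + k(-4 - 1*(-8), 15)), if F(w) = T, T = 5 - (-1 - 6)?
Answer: 1/3 ≈ 0.33333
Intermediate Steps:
T = 12 (T = 5 - 1*(-7) = 5 + 7 = 12)
F(w) = 12
1/(F(-7 - 1*9) + k(-4 - 1*(-8), 15)) = 1/(12 + (-5 - (-4 - 1*(-8)))) = 1/(12 + (-5 - (-4 + 8))) = 1/(12 + (-5 - 1*4)) = 1/(12 + (-5 - 4)) = 1/(12 - 9) = 1/3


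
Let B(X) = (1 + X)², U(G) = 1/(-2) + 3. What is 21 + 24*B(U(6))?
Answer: 315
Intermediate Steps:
U(G) = 5/2 (U(G) = -½ + 3 = 5/2)
21 + 24*B(U(6)) = 21 + 24*(1 + 5/2)² = 21 + 24*(7/2)² = 21 + 24*(49/4) = 21 + 294 = 315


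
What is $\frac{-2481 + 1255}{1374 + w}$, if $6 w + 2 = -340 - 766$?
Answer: $- \frac{1839}{1784} \approx -1.0308$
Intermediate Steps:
$w = - \frac{554}{3}$ ($w = - \frac{1}{3} + \frac{-340 - 766}{6} = - \frac{1}{3} + \frac{1}{6} \left(-1106\right) = - \frac{1}{3} - \frac{553}{3} = - \frac{554}{3} \approx -184.67$)
$\frac{-2481 + 1255}{1374 + w} = \frac{-2481 + 1255}{1374 - \frac{554}{3}} = - \frac{1226}{\frac{3568}{3}} = \left(-1226\right) \frac{3}{3568} = - \frac{1839}{1784}$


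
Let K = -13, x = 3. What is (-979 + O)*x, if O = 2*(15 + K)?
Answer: -2925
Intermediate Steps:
O = 4 (O = 2*(15 - 13) = 2*2 = 4)
(-979 + O)*x = (-979 + 4)*3 = -975*3 = -2925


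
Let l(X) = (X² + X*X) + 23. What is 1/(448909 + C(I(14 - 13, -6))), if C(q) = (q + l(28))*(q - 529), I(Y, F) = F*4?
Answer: -1/417642 ≈ -2.3944e-6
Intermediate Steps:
l(X) = 23 + 2*X² (l(X) = (X² + X²) + 23 = 2*X² + 23 = 23 + 2*X²)
I(Y, F) = 4*F
C(q) = (-529 + q)*(1591 + q) (C(q) = (q + (23 + 2*28²))*(q - 529) = (q + (23 + 2*784))*(-529 + q) = (q + (23 + 1568))*(-529 + q) = (q + 1591)*(-529 + q) = (1591 + q)*(-529 + q) = (-529 + q)*(1591 + q))
1/(448909 + C(I(14 - 13, -6))) = 1/(448909 + (-841639 + (4*(-6))² + 1062*(4*(-6)))) = 1/(448909 + (-841639 + (-24)² + 1062*(-24))) = 1/(448909 + (-841639 + 576 - 25488)) = 1/(448909 - 866551) = 1/(-417642) = -1/417642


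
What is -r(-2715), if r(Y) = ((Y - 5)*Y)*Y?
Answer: 20049732000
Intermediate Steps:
r(Y) = Y**2*(-5 + Y) (r(Y) = ((-5 + Y)*Y)*Y = (Y*(-5 + Y))*Y = Y**2*(-5 + Y))
-r(-2715) = -(-2715)**2*(-5 - 2715) = -7371225*(-2720) = -1*(-20049732000) = 20049732000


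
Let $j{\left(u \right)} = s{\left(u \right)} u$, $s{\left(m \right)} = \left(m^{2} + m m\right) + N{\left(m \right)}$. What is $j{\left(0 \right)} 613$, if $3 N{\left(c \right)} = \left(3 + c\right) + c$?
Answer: $0$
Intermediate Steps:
$N{\left(c \right)} = 1 + \frac{2 c}{3}$ ($N{\left(c \right)} = \frac{\left(3 + c\right) + c}{3} = \frac{3 + 2 c}{3} = 1 + \frac{2 c}{3}$)
$s{\left(m \right)} = 1 + 2 m^{2} + \frac{2 m}{3}$ ($s{\left(m \right)} = \left(m^{2} + m m\right) + \left(1 + \frac{2 m}{3}\right) = \left(m^{2} + m^{2}\right) + \left(1 + \frac{2 m}{3}\right) = 2 m^{2} + \left(1 + \frac{2 m}{3}\right) = 1 + 2 m^{2} + \frac{2 m}{3}$)
$j{\left(u \right)} = u \left(1 + 2 u^{2} + \frac{2 u}{3}\right)$ ($j{\left(u \right)} = \left(1 + 2 u^{2} + \frac{2 u}{3}\right) u = u \left(1 + 2 u^{2} + \frac{2 u}{3}\right)$)
$j{\left(0 \right)} 613 = \frac{1}{3} \cdot 0 \left(3 + 2 \cdot 0 + 6 \cdot 0^{2}\right) 613 = \frac{1}{3} \cdot 0 \left(3 + 0 + 6 \cdot 0\right) 613 = \frac{1}{3} \cdot 0 \left(3 + 0 + 0\right) 613 = \frac{1}{3} \cdot 0 \cdot 3 \cdot 613 = 0 \cdot 613 = 0$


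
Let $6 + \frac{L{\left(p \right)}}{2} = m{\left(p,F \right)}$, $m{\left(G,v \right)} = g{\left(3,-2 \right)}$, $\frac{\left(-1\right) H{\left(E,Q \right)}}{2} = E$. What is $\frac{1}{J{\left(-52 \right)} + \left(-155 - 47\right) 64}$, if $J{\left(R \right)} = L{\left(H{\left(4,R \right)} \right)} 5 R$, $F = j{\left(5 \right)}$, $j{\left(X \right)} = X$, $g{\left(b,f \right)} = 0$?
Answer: $- \frac{1}{9808} \approx -0.00010196$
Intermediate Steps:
$H{\left(E,Q \right)} = - 2 E$
$F = 5$
$m{\left(G,v \right)} = 0$
$L{\left(p \right)} = -12$ ($L{\left(p \right)} = -12 + 2 \cdot 0 = -12 + 0 = -12$)
$J{\left(R \right)} = - 60 R$ ($J{\left(R \right)} = \left(-12\right) 5 R = - 60 R$)
$\frac{1}{J{\left(-52 \right)} + \left(-155 - 47\right) 64} = \frac{1}{\left(-60\right) \left(-52\right) + \left(-155 - 47\right) 64} = \frac{1}{3120 - 12928} = \frac{1}{-9808} = - \frac{1}{9808}$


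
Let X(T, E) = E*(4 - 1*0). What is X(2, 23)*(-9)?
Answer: -828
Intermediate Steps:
X(T, E) = 4*E (X(T, E) = E*(4 + 0) = E*4 = 4*E)
X(2, 23)*(-9) = (4*23)*(-9) = 92*(-9) = -828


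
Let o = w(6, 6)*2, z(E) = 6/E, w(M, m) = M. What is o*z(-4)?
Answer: -18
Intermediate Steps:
o = 12 (o = 6*2 = 12)
o*z(-4) = 12*(6/(-4)) = 12*(6*(-1/4)) = 12*(-3/2) = -18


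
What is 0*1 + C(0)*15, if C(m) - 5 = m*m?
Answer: 75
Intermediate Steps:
C(m) = 5 + m**2 (C(m) = 5 + m*m = 5 + m**2)
0*1 + C(0)*15 = 0*1 + (5 + 0**2)*15 = 0 + (5 + 0)*15 = 0 + 5*15 = 0 + 75 = 75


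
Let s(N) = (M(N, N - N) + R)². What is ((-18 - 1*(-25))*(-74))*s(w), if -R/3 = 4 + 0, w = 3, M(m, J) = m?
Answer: -41958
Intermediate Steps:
R = -12 (R = -3*(4 + 0) = -3*4 = -12)
s(N) = (-12 + N)² (s(N) = (N - 12)² = (-12 + N)²)
((-18 - 1*(-25))*(-74))*s(w) = ((-18 - 1*(-25))*(-74))*(-12 + 3)² = ((-18 + 25)*(-74))*(-9)² = (7*(-74))*81 = -518*81 = -41958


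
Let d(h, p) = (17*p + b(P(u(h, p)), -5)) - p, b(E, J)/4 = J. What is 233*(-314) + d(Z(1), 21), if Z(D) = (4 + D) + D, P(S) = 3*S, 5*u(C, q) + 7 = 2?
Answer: -72846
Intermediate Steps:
u(C, q) = -1 (u(C, q) = -7/5 + (⅕)*2 = -7/5 + ⅖ = -1)
b(E, J) = 4*J
Z(D) = 4 + 2*D
d(h, p) = -20 + 16*p (d(h, p) = (17*p + 4*(-5)) - p = (17*p - 20) - p = (-20 + 17*p) - p = -20 + 16*p)
233*(-314) + d(Z(1), 21) = 233*(-314) + (-20 + 16*21) = -73162 + (-20 + 336) = -73162 + 316 = -72846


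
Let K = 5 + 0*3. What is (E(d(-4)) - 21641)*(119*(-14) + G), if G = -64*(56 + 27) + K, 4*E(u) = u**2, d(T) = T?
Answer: 150874801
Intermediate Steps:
E(u) = u**2/4
K = 5 (K = 5 + 0 = 5)
G = -5307 (G = -64*(56 + 27) + 5 = -64*83 + 5 = -5312 + 5 = -5307)
(E(d(-4)) - 21641)*(119*(-14) + G) = ((1/4)*(-4)**2 - 21641)*(119*(-14) - 5307) = ((1/4)*16 - 21641)*(-1666 - 5307) = (4 - 21641)*(-6973) = -21637*(-6973) = 150874801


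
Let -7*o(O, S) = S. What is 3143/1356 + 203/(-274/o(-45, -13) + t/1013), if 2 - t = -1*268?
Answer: 617651335/657464736 ≈ 0.93944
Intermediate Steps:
o(O, S) = -S/7
t = 270 (t = 2 - (-1)*268 = 2 - 1*(-268) = 2 + 268 = 270)
3143/1356 + 203/(-274/o(-45, -13) + t/1013) = 3143/1356 + 203/(-274/((-⅐*(-13))) + 270/1013) = 3143*(1/1356) + 203/(-274/13/7 + 270*(1/1013)) = 3143/1356 + 203/(-274*7/13 + 270/1013) = 3143/1356 + 203/(-1918/13 + 270/1013) = 3143/1356 + 203/(-1939424/13169) = 3143/1356 + 203*(-13169/1939424) = 3143/1356 - 2673307/1939424 = 617651335/657464736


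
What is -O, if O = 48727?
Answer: -48727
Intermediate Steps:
-O = -1*48727 = -48727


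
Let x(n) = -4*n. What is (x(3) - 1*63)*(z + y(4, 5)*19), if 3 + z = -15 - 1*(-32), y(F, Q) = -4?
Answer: 4650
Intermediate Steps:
z = 14 (z = -3 + (-15 - 1*(-32)) = -3 + (-15 + 32) = -3 + 17 = 14)
(x(3) - 1*63)*(z + y(4, 5)*19) = (-4*3 - 1*63)*(14 - 4*19) = (-12 - 63)*(14 - 76) = -75*(-62) = 4650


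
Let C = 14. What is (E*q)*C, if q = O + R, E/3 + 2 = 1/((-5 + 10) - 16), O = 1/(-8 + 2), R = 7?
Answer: -6601/11 ≈ -600.09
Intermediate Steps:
O = -⅙ (O = 1/(-6) = -⅙ ≈ -0.16667)
E = -69/11 (E = -6 + 3/((-5 + 10) - 16) = -6 + 3/(5 - 16) = -6 + 3/(-11) = -6 + 3*(-1/11) = -6 - 3/11 = -69/11 ≈ -6.2727)
q = 41/6 (q = -⅙ + 7 = 41/6 ≈ 6.8333)
(E*q)*C = -69/11*41/6*14 = -943/22*14 = -6601/11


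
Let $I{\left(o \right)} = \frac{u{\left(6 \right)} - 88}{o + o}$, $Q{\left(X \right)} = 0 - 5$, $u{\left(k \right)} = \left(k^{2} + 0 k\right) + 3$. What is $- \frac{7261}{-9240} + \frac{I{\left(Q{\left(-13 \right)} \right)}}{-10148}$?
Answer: $\frac{9204919}{11720940} \approx 0.78534$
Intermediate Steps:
$u{\left(k \right)} = 3 + k^{2}$ ($u{\left(k \right)} = \left(k^{2} + 0\right) + 3 = k^{2} + 3 = 3 + k^{2}$)
$Q{\left(X \right)} = -5$
$I{\left(o \right)} = - \frac{49}{2 o}$ ($I{\left(o \right)} = \frac{\left(3 + 6^{2}\right) - 88}{o + o} = \frac{\left(3 + 36\right) - 88}{2 o} = \left(39 - 88\right) \frac{1}{2 o} = - 49 \frac{1}{2 o} = - \frac{49}{2 o}$)
$- \frac{7261}{-9240} + \frac{I{\left(Q{\left(-13 \right)} \right)}}{-10148} = - \frac{7261}{-9240} + \frac{\left(- \frac{49}{2}\right) \frac{1}{-5}}{-10148} = \left(-7261\right) \left(- \frac{1}{9240}\right) + \left(- \frac{49}{2}\right) \left(- \frac{1}{5}\right) \left(- \frac{1}{10148}\right) = \frac{7261}{9240} + \frac{49}{10} \left(- \frac{1}{10148}\right) = \frac{7261}{9240} - \frac{49}{101480} = \frac{9204919}{11720940}$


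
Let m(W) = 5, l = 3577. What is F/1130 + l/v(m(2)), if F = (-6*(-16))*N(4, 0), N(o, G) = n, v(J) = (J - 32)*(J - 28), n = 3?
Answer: 2110429/350865 ≈ 6.0149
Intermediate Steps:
v(J) = (-32 + J)*(-28 + J)
N(o, G) = 3
F = 288 (F = -6*(-16)*3 = 96*3 = 288)
F/1130 + l/v(m(2)) = 288/1130 + 3577/(896 + 5² - 60*5) = 288*(1/1130) + 3577/(896 + 25 - 300) = 144/565 + 3577/621 = 2110429/350865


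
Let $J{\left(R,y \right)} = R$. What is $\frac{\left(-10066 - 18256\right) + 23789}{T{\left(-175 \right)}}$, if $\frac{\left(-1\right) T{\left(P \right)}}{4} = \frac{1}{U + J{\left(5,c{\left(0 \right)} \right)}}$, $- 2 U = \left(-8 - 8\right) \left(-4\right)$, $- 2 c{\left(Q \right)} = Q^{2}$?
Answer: $- \frac{122391}{4} \approx -30598.0$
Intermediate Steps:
$c{\left(Q \right)} = - \frac{Q^{2}}{2}$
$U = -32$ ($U = - \frac{\left(-8 - 8\right) \left(-4\right)}{2} = - \frac{\left(-16\right) \left(-4\right)}{2} = \left(- \frac{1}{2}\right) 64 = -32$)
$T{\left(P \right)} = \frac{4}{27}$ ($T{\left(P \right)} = - \frac{4}{-32 + 5} = - \frac{4}{-27} = \left(-4\right) \left(- \frac{1}{27}\right) = \frac{4}{27}$)
$\frac{\left(-10066 - 18256\right) + 23789}{T{\left(-175 \right)}} = \frac{\left(-10066 - 18256\right) + 23789}{\frac{4}{27}} = \left(-28322 + 23789\right) \frac{27}{4} = \left(-4533\right) \frac{27}{4} = - \frac{122391}{4}$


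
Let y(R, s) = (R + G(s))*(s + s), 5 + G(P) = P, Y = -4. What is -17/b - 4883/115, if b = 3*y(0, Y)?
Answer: -1056683/24840 ≈ -42.540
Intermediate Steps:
G(P) = -5 + P
y(R, s) = 2*s*(-5 + R + s) (y(R, s) = (R + (-5 + s))*(s + s) = (-5 + R + s)*(2*s) = 2*s*(-5 + R + s))
b = 216 (b = 3*(2*(-4)*(-5 + 0 - 4)) = 3*(2*(-4)*(-9)) = 3*72 = 216)
-17/b - 4883/115 = -17/216 - 4883/115 = -1056683/24840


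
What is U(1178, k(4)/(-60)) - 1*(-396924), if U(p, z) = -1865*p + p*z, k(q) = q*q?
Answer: -27005402/15 ≈ -1.8004e+6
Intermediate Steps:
k(q) = q**2
U(1178, k(4)/(-60)) - 1*(-396924) = 1178*(-1865 + 4**2/(-60)) - 1*(-396924) = 1178*(-1865 + 16*(-1/60)) + 396924 = 1178*(-1865 - 4/15) + 396924 = 1178*(-27979/15) + 396924 = -32959262/15 + 396924 = -27005402/15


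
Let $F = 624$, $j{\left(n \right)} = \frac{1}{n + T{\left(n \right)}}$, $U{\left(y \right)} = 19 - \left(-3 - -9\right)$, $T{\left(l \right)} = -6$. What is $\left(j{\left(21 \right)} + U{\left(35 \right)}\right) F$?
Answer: $\frac{40768}{5} \approx 8153.6$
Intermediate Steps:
$U{\left(y \right)} = 13$ ($U{\left(y \right)} = 19 - \left(-3 + 9\right) = 19 - 6 = 13$)
$j{\left(n \right)} = \frac{1}{-6 + n}$ ($j{\left(n \right)} = \frac{1}{n - 6} = \frac{1}{-6 + n}$)
$\left(j{\left(21 \right)} + U{\left(35 \right)}\right) F = \left(\frac{1}{-6 + 21} + 13\right) 624 = \left(\frac{1}{15} + 13\right) 624 = \frac{196}{15} \cdot 624 = \frac{40768}{5}$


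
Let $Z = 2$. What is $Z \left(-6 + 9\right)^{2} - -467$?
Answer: $485$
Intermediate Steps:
$Z \left(-6 + 9\right)^{2} - -467 = 2 \left(-6 + 9\right)^{2} - -467 = 2 \cdot 3^{2} + 467 = 2 \cdot 9 + 467 = 18 + 467 = 485$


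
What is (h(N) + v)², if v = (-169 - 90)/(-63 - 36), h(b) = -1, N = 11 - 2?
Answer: 25600/9801 ≈ 2.6120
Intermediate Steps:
N = 9
v = 259/99 (v = -259/(-99) = -259*(-1/99) = 259/99 ≈ 2.6162)
(h(N) + v)² = (-1 + 259/99)² = (160/99)² = 25600/9801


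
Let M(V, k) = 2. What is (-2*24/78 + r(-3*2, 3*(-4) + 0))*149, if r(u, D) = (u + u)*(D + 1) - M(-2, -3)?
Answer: 250618/13 ≈ 19278.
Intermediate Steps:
r(u, D) = -2 + 2*u*(1 + D) (r(u, D) = (u + u)*(D + 1) - 1*2 = (2*u)*(1 + D) - 2 = 2*u*(1 + D) - 2 = -2 + 2*u*(1 + D))
(-2*24/78 + r(-3*2, 3*(-4) + 0))*149 = (-2*24/78 + (-2 + 2*(-3*2) + 2*(3*(-4) + 0)*(-3*2)))*149 = (-48*1/78 + (-2 + 2*(-6) + 2*(-12 + 0)*(-6)))*149 = (-8/13 + (-2 - 12 + 2*(-12)*(-6)))*149 = (-8/13 + (-2 - 12 + 144))*149 = (-8/13 + 130)*149 = (1682/13)*149 = 250618/13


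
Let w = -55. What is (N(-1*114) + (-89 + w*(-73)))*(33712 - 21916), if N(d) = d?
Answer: 44966352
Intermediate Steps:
(N(-1*114) + (-89 + w*(-73)))*(33712 - 21916) = (-1*114 + (-89 - 55*(-73)))*(33712 - 21916) = (-114 + (-89 + 4015))*11796 = (-114 + 3926)*11796 = 3812*11796 = 44966352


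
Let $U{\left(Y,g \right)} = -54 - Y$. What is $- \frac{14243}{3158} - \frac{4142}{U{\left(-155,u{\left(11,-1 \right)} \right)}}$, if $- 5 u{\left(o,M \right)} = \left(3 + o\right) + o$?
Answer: $- \frac{14518979}{318958} \approx -45.52$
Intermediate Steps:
$u{\left(o,M \right)} = - \frac{3}{5} - \frac{2 o}{5}$ ($u{\left(o,M \right)} = - \frac{\left(3 + o\right) + o}{5} = - \frac{3 + 2 o}{5} = - \frac{3}{5} - \frac{2 o}{5}$)
$- \frac{14243}{3158} - \frac{4142}{U{\left(-155,u{\left(11,-1 \right)} \right)}} = - \frac{14243}{3158} - \frac{4142}{-54 - -155} = \left(-14243\right) \frac{1}{3158} - \frac{4142}{-54 + 155} = - \frac{14243}{3158} - \frac{4142}{101} = - \frac{14518979}{318958}$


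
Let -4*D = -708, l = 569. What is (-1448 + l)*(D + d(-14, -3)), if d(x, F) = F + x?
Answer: -140640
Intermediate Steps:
D = 177 (D = -1/4*(-708) = 177)
(-1448 + l)*(D + d(-14, -3)) = (-1448 + 569)*(177 + (-3 - 14)) = -879*(177 - 17) = -879*160 = -140640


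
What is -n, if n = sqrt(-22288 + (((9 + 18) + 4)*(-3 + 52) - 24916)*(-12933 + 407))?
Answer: -sqrt(293048534) ≈ -17119.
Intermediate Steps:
n = sqrt(293048534) (n = sqrt(-22288 + ((27 + 4)*49 - 24916)*(-12526)) = sqrt(-22288 + (31*49 - 24916)*(-12526)) = sqrt(-22288 + (1519 - 24916)*(-12526)) = sqrt(-22288 - 23397*(-12526)) = sqrt(-22288 + 293070822) = sqrt(293048534) ≈ 17119.)
-n = -sqrt(293048534)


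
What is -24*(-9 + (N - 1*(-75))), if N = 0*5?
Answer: -1584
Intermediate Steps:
N = 0
-24*(-9 + (N - 1*(-75))) = -24*(-9 + (0 - 1*(-75))) = -24*(-9 + (0 + 75)) = -24*(-9 + 75) = -24*66 = -1584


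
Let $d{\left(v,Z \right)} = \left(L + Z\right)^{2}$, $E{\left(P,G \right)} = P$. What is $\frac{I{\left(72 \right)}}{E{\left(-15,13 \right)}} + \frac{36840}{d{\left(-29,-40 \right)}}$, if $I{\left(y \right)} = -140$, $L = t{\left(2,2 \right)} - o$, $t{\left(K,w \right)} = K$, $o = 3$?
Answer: $\frac{157588}{5043} \approx 31.249$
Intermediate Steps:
$L = -1$ ($L = 2 - 3 = -1$)
$d{\left(v,Z \right)} = \left(-1 + Z\right)^{2}$
$\frac{I{\left(72 \right)}}{E{\left(-15,13 \right)}} + \frac{36840}{d{\left(-29,-40 \right)}} = - \frac{140}{-15} + \frac{36840}{\left(-1 - 40\right)^{2}} = \left(-140\right) \left(- \frac{1}{15}\right) + \frac{36840}{\left(-41\right)^{2}} = \frac{28}{3} + \frac{36840}{1681} = \frac{157588}{5043}$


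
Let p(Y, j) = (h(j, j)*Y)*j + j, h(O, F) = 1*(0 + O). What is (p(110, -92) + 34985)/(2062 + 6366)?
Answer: 965933/8428 ≈ 114.61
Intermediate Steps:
h(O, F) = O (h(O, F) = 1*O = O)
p(Y, j) = j + Y*j² (p(Y, j) = (j*Y)*j + j = (Y*j)*j + j = Y*j² + j = j + Y*j²)
(p(110, -92) + 34985)/(2062 + 6366) = (-92*(1 + 110*(-92)) + 34985)/(2062 + 6366) = (-92*(1 - 10120) + 34985)/8428 = (-92*(-10119) + 34985)*(1/8428) = (930948 + 34985)*(1/8428) = 965933*(1/8428) = 965933/8428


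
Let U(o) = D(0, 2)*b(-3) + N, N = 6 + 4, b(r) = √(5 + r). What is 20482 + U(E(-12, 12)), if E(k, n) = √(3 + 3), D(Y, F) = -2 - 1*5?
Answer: 20492 - 7*√2 ≈ 20482.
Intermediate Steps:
D(Y, F) = -7 (D(Y, F) = -2 - 5 = -7)
N = 10
E(k, n) = √6
U(o) = 10 - 7*√2 (U(o) = -7*√(5 - 3) + 10 = -7*√2 + 10 = 10 - 7*√2)
20482 + U(E(-12, 12)) = 20482 + (10 - 7*√2) = 20492 - 7*√2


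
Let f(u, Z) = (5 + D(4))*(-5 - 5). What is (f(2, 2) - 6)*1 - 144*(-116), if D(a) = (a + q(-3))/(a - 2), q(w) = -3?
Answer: 16643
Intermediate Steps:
D(a) = (-3 + a)/(-2 + a) (D(a) = (a - 3)/(a - 2) = (-3 + a)/(-2 + a))
f(u, Z) = -55 (f(u, Z) = (5 + (-3 + 4)/(-2 + 4))*(-5 - 5) = (5 + 1/2)*(-10) = (11/2)*(-10) = -55)
(f(2, 2) - 6)*1 - 144*(-116) = (-55 - 6)*1 - 144*(-116) = -61*1 + 16704 = -61 + 16704 = 16643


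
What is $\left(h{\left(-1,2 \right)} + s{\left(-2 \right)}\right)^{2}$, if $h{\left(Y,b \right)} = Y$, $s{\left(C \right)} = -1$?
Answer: $4$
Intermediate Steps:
$\left(h{\left(-1,2 \right)} + s{\left(-2 \right)}\right)^{2} = \left(-1 - 1\right)^{2} = \left(-2\right)^{2} = 4$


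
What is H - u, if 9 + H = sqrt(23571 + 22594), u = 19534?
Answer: -19543 + sqrt(46165) ≈ -19328.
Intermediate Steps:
H = -9 + sqrt(46165) (H = -9 + sqrt(23571 + 22594) = -9 + sqrt(46165) ≈ 205.86)
H - u = (-9 + sqrt(46165)) - 1*19534 = (-9 + sqrt(46165)) - 19534 = -19543 + sqrt(46165)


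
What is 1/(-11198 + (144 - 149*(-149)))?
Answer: 1/11147 ≈ 8.9710e-5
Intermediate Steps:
1/(-11198 + (144 - 149*(-149))) = 1/(-11198 + (144 + 22201)) = 1/(-11198 + 22345) = 1/11147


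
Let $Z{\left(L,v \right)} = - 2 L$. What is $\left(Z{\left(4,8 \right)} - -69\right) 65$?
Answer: $3965$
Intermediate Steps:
$\left(Z{\left(4,8 \right)} - -69\right) 65 = \left(\left(-2\right) 4 - -69\right) 65 = \left(-8 + 69\right) 65 = 61 \cdot 65 = 3965$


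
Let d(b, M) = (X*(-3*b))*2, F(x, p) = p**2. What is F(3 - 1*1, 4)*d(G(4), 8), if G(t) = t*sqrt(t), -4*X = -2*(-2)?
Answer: 768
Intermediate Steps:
X = -1 (X = -(-1)*(-2)/2 = -1/4*4 = -1)
G(t) = t**(3/2)
d(b, M) = 6*b (d(b, M) = -(-3)*b*2 = (3*b)*2 = 6*b)
F(3 - 1*1, 4)*d(G(4), 8) = 4**2*(6*4**(3/2)) = 16*(6*8) = 16*48 = 768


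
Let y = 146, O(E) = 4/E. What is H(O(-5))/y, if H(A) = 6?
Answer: 3/73 ≈ 0.041096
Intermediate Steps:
H(O(-5))/y = 6/146 = 6*(1/146) = 3/73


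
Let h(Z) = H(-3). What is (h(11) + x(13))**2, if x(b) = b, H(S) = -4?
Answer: 81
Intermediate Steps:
h(Z) = -4
(h(11) + x(13))**2 = (-4 + 13)**2 = 9**2 = 81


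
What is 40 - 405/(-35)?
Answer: 361/7 ≈ 51.571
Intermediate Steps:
40 - 405/(-35) = 40 - 405*(-1)/35 = 40 - 27*(-3/7) = 40 + 81/7 = 361/7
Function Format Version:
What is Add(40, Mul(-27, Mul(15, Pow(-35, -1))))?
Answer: Rational(361, 7) ≈ 51.571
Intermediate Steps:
Add(40, Mul(-27, Mul(15, Pow(-35, -1)))) = Add(40, Mul(-27, Mul(15, Rational(-1, 35)))) = Add(40, Mul(-27, Rational(-3, 7))) = Add(40, Rational(81, 7)) = Rational(361, 7)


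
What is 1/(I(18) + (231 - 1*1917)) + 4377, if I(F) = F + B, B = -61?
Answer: 7567832/1729 ≈ 4377.0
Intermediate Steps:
I(F) = -61 + F (I(F) = F - 61 = -61 + F)
1/(I(18) + (231 - 1*1917)) + 4377 = 1/((-61 + 18) + (231 - 1*1917)) + 4377 = 1/(-43 + (231 - 1917)) + 4377 = 1/(-43 - 1686) + 4377 = 1/(-1729) + 4377 = -1/1729 + 4377 = 7567832/1729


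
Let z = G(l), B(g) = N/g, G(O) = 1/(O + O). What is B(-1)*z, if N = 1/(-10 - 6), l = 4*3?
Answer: 1/384 ≈ 0.0026042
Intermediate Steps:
l = 12
G(O) = 1/(2*O)
N = -1/16 (N = 1/(-16) = -1/16 ≈ -0.062500)
B(g) = -1/(16*g)
z = 1/24 (z = (½)/12 = (½)*(1/12) = 1/24 ≈ 0.041667)
B(-1)*z = -1/16/(-1)*(1/24) = -1/16*(-1)*(1/24) = (1/16)*(1/24) = 1/384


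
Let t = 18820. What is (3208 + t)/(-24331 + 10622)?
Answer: -22028/13709 ≈ -1.6068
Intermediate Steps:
(3208 + t)/(-24331 + 10622) = (3208 + 18820)/(-24331 + 10622) = 22028/(-13709) = 22028*(-1/13709) = -22028/13709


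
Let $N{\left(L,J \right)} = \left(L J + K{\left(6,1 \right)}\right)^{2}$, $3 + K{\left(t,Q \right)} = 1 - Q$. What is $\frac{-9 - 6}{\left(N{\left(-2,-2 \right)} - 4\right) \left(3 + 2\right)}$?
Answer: $1$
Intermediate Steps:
$K{\left(t,Q \right)} = -2 - Q$ ($K{\left(t,Q \right)} = -3 - \left(-1 + Q\right) = -2 - Q$)
$N{\left(L,J \right)} = \left(-3 + J L\right)^{2}$ ($N{\left(L,J \right)} = \left(L J - 3\right)^{2} = \left(J L - 3\right)^{2} = \left(-3 + J L\right)^{2}$)
$\frac{-9 - 6}{\left(N{\left(-2,-2 \right)} - 4\right) \left(3 + 2\right)} = \frac{-9 - 6}{\left(\left(-3 - -4\right)^{2} - 4\right) \left(3 + 2\right)} = \frac{1}{\left(\left(-3 + 4\right)^{2} - 4\right) 5} \left(-15\right) = \frac{1}{\left(1^{2} - 4\right) 5} \left(-15\right) = \frac{1}{\left(1 - 4\right) 5} \left(-15\right) = \frac{1}{\left(-3\right) 5} \left(-15\right) = \frac{1}{-15} \left(-15\right) = \left(- \frac{1}{15}\right) \left(-15\right) = 1$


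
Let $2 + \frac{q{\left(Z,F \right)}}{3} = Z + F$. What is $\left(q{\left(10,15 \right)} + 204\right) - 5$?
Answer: $268$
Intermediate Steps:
$q{\left(Z,F \right)} = -6 + 3 F + 3 Z$ ($q{\left(Z,F \right)} = -6 + 3 \left(Z + F\right) = -6 + 3 \left(F + Z\right) = -6 + \left(3 F + 3 Z\right) = -6 + 3 F + 3 Z$)
$\left(q{\left(10,15 \right)} + 204\right) - 5 = \left(\left(-6 + 3 \cdot 15 + 3 \cdot 10\right) + 204\right) - 5 = \left(\left(-6 + 45 + 30\right) + 204\right) - 5 = \left(69 + 204\right) - 5 = 273 - 5 = 268$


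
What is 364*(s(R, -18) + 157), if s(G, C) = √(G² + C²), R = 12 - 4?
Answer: 57148 + 728*√97 ≈ 64318.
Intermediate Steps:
R = 8
s(G, C) = √(C² + G²)
364*(s(R, -18) + 157) = 364*(√((-18)² + 8²) + 157) = 364*(√(324 + 64) + 157) = 364*(√388 + 157) = 364*(2*√97 + 157) = 364*(157 + 2*√97) = 57148 + 728*√97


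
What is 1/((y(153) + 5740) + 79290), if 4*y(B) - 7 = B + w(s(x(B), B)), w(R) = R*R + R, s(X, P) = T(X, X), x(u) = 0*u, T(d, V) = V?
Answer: 1/85070 ≈ 1.1755e-5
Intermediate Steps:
x(u) = 0
s(X, P) = X
w(R) = R + R² (w(R) = R² + R = R + R²)
y(B) = 7/4 + B/4 (y(B) = 7/4 + (B + 0*(1 + 0))/4 = 7/4 + (B + 0*1)/4 = 7/4 + (B + 0)/4 = 7/4 + B/4)
1/((y(153) + 5740) + 79290) = 1/(((7/4 + (¼)*153) + 5740) + 79290) = 1/(((7/4 + 153/4) + 5740) + 79290) = 1/((40 + 5740) + 79290) = 1/(5780 + 79290) = 1/85070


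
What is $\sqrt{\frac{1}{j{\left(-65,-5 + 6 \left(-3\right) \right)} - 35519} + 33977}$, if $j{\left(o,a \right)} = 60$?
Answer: $\frac{\sqrt{42720664282878}}{35459} \approx 184.33$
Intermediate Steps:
$\sqrt{\frac{1}{j{\left(-65,-5 + 6 \left(-3\right) \right)} - 35519} + 33977} = \sqrt{\frac{1}{60 - 35519} + 33977} = \sqrt{\frac{1}{-35459} + 33977} = \sqrt{- \frac{1}{35459} + 33977} = \sqrt{\frac{1204790442}{35459}} = \frac{\sqrt{42720664282878}}{35459}$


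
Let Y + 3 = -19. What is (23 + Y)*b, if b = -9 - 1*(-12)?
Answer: 3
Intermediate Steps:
Y = -22 (Y = -3 - 19 = -22)
b = 3 (b = -9 + 12 = 3)
(23 + Y)*b = (23 - 22)*3 = 1*3 = 3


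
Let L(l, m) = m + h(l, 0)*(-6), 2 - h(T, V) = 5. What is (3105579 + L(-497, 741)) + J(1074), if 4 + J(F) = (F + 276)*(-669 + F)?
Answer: 3653084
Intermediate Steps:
h(T, V) = -3 (h(T, V) = 2 - 1*5 = 2 - 5 = -3)
L(l, m) = 18 + m (L(l, m) = m - 3*(-6) = m + 18 = 18 + m)
J(F) = -4 + (-669 + F)*(276 + F) (J(F) = -4 + (F + 276)*(-669 + F) = -4 + (276 + F)*(-669 + F) = -4 + (-669 + F)*(276 + F))
(3105579 + L(-497, 741)) + J(1074) = (3105579 + (18 + 741)) + (-184648 + 1074² - 393*1074) = (3105579 + 759) + (-184648 + 1153476 - 422082) = 3106338 + 546746 = 3653084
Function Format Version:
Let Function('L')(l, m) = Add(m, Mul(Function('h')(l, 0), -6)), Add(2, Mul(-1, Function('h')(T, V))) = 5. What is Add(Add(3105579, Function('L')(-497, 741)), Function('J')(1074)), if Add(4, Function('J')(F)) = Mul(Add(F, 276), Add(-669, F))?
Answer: 3653084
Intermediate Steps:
Function('h')(T, V) = -3 (Function('h')(T, V) = Add(2, Mul(-1, 5)) = Add(2, -5) = -3)
Function('L')(l, m) = Add(18, m) (Function('L')(l, m) = Add(m, Mul(-3, -6)) = Add(m, 18) = Add(18, m))
Function('J')(F) = Add(-4, Mul(Add(-669, F), Add(276, F))) (Function('J')(F) = Add(-4, Mul(Add(F, 276), Add(-669, F))) = Add(-4, Mul(Add(276, F), Add(-669, F))) = Add(-4, Mul(Add(-669, F), Add(276, F))))
Add(Add(3105579, Function('L')(-497, 741)), Function('J')(1074)) = Add(Add(3105579, Add(18, 741)), Add(-184648, Pow(1074, 2), Mul(-393, 1074))) = Add(Add(3105579, 759), Add(-184648, 1153476, -422082)) = Add(3106338, 546746) = 3653084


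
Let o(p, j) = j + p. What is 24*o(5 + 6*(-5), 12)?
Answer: -312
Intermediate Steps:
24*o(5 + 6*(-5), 12) = 24*(12 + (5 + 6*(-5))) = 24*(12 + (5 - 30)) = 24*(12 - 25) = 24*(-13) = -312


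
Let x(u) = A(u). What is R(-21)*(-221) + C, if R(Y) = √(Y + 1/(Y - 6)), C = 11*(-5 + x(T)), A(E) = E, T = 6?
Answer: 11 - 442*I*√426/9 ≈ 11.0 - 1013.6*I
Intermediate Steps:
x(u) = u
C = 11 (C = 11*(-5 + 6) = 11*1 = 11)
R(Y) = √(Y + 1/(-6 + Y))
R(-21)*(-221) + C = √((1 - 21*(-6 - 21))/(-6 - 21))*(-221) + 11 = √((1 - 21*(-27))/(-27))*(-221) + 11 = √(-(1 + 567)/27)*(-221) + 11 = √(-1/27*568)*(-221) + 11 = √(-568/27)*(-221) + 11 = (2*I*√426/9)*(-221) + 11 = -442*I*√426/9 + 11 = 11 - 442*I*√426/9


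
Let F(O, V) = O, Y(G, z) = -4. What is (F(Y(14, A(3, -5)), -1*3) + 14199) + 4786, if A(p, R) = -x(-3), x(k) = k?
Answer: 18981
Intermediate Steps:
A(p, R) = 3 (A(p, R) = -1*(-3) = 3)
(F(Y(14, A(3, -5)), -1*3) + 14199) + 4786 = (-4 + 14199) + 4786 = 14195 + 4786 = 18981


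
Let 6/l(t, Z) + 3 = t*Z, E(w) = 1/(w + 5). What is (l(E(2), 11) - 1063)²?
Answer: 28472896/25 ≈ 1.1389e+6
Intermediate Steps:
E(w) = 1/(5 + w)
l(t, Z) = 6/(-3 + Z*t) (l(t, Z) = 6/(-3 + t*Z) = 6/(-3 + Z*t))
(l(E(2), 11) - 1063)² = (6/(-3 + 11/(5 + 2)) - 1063)² = (6/(-3 + 11/7) - 1063)² = (6/(-10/7) - 1063)² = (6*(-7/10) - 1063)² = (-21/5 - 1063)² = (-5336/5)² = 28472896/25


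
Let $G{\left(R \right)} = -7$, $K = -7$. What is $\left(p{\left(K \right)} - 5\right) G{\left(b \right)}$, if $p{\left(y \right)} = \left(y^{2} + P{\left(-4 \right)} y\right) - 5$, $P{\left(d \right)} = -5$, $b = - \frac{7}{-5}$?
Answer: $-518$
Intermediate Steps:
$b = \frac{7}{5}$ ($b = \left(-7\right) \left(- \frac{1}{5}\right) = \frac{7}{5} \approx 1.4$)
$p{\left(y \right)} = -5 + y^{2} - 5 y$ ($p{\left(y \right)} = \left(y^{2} - 5 y\right) - 5 = -5 + y^{2} - 5 y$)
$\left(p{\left(K \right)} - 5\right) G{\left(b \right)} = \left(\left(-5 + \left(-7\right)^{2} - -35\right) - 5\right) \left(-7\right) = \left(\left(-5 + 49 + 35\right) - 5\right) \left(-7\right) = \left(79 - 5\right) \left(-7\right) = 74 \left(-7\right) = -518$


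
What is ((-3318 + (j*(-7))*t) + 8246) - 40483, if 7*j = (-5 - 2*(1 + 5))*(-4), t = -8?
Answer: -35011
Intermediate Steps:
j = 68/7 (j = ((-5 - 2*(1 + 5))*(-4))/7 = ((-5 - 2*6)*(-4))/7 = ((-5 - 12)*(-4))/7 = (-17*(-4))/7 = (⅐)*68 = 68/7 ≈ 9.7143)
((-3318 + (j*(-7))*t) + 8246) - 40483 = ((-3318 + ((68/7)*(-7))*(-8)) + 8246) - 40483 = ((-3318 - 68*(-8)) + 8246) - 40483 = ((-3318 + 544) + 8246) - 40483 = (-2774 + 8246) - 40483 = 5472 - 40483 = -35011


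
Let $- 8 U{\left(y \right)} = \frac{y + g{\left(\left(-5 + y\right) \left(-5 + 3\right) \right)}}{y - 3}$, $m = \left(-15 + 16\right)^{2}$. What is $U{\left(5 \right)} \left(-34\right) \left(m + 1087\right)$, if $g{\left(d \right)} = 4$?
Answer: $20808$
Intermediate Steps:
$m = 1$ ($m = 1^{2} = 1$)
$U{\left(y \right)} = - \frac{4 + y}{8 \left(-3 + y\right)}$ ($U{\left(y \right)} = - \frac{\left(y + 4\right) \frac{1}{y - 3}}{8} = - \frac{\left(4 + y\right) \frac{1}{-3 + y}}{8} = - \frac{\frac{1}{-3 + y} \left(4 + y\right)}{8} = - \frac{4 + y}{8 \left(-3 + y\right)}$)
$U{\left(5 \right)} \left(-34\right) \left(m + 1087\right) = \frac{-4 - 5}{8 \left(-3 + 5\right)} \left(-34\right) \left(1 + 1087\right) = \frac{-4 - 5}{8 \cdot 2} \left(-34\right) 1088 = \frac{1}{8} \cdot \frac{1}{2} \left(-9\right) \left(-34\right) 1088 = \left(- \frac{9}{16}\right) \left(-34\right) 1088 = \frac{153}{8} \cdot 1088 = 20808$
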